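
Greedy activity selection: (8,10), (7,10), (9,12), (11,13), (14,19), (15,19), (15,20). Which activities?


Greedy: pick earliest-ending, then skip overlaps.
Selected (3 activities): [(8, 10), (11, 13), (14, 19)]


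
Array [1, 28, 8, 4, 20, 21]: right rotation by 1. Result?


Right rotate by 1: [21, 1, 28, 8, 4, 20]


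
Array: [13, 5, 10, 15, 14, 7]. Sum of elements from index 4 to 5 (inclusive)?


Prefix sums: [0, 13, 18, 28, 43, 57, 64]
Sum[4..5] = prefix[6] - prefix[4] = 64 - 43 = 21


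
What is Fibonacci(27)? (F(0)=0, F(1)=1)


F(n)=F(n-1)+F(n-2)
...F(25)=75025, F(26)=121393, F(27)=196418


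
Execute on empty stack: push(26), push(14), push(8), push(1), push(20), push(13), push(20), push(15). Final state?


push(26) -> [26]
push(14) -> [26, 14]
push(8) -> [26, 14, 8]
push(1) -> [26, 14, 8, 1]
push(20) -> [26, 14, 8, 1, 20]
push(13) -> [26, 14, 8, 1, 20, 13]
push(20) -> [26, 14, 8, 1, 20, 13, 20]
push(15) -> [26, 14, 8, 1, 20, 13, 20, 15]
Final stack (bottom to top): [26, 14, 8, 1, 20, 13, 20, 15]


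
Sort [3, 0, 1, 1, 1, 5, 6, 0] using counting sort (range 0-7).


Count array: [2, 3, 0, 1, 0, 1, 1, 0]
Reconstruct: [0, 0, 1, 1, 1, 3, 5, 6]


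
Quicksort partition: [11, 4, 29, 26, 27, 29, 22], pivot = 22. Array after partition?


Elements <= 22 go left of pivot.
Result: [11, 4, 22, 26, 27, 29, 29], pivot at index 2


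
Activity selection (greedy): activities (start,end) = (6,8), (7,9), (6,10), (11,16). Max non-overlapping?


Greedy: pick earliest-ending, then skip overlaps.
Selected (2 activities): [(6, 8), (11, 16)]


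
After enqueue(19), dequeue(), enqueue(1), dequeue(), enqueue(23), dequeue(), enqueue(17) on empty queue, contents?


enqueue(19) -> [19]
dequeue() returns 19 -> []
enqueue(1) -> [1]
dequeue() returns 1 -> []
enqueue(23) -> [23]
dequeue() returns 23 -> []
enqueue(17) -> [17]
Final queue (front to back): [17]


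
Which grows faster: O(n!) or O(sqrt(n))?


sublinear grows slower than factorial
O(sqrt(n)) is asymptotically smaller; O(n!) grows faster


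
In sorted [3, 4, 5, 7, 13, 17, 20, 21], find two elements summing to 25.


Two pointers: lo=0, hi=7
Found pair: (4, 21) summing to 25


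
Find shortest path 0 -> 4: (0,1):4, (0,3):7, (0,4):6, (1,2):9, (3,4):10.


Dijkstra from 0:
Distances: {0: 0, 1: 4, 2: 13, 3: 7, 4: 6}
Shortest distance to 4 = 6, path = [0, 4]


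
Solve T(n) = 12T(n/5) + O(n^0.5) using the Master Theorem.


a=12, b=5, c=0.5. log_5(12)=1.544 > c=0.5. Case 1: O(n^log_b(a)) = O(n^1.544)
Complexity: O(n^1.544)


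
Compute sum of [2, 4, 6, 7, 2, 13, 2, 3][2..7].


Prefix sums: [0, 2, 6, 12, 19, 21, 34, 36, 39]
Sum[2..7] = prefix[8] - prefix[2] = 39 - 6 = 33


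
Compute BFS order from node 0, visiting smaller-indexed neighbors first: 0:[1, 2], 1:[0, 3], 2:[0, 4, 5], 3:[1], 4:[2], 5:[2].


BFS queue: start with [0]
Visit order: [0, 1, 2, 3, 4, 5]


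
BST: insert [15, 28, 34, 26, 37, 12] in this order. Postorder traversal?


Root = 15; build tree by BST insertion.
Postorder traversal: [12, 26, 37, 34, 28, 15]


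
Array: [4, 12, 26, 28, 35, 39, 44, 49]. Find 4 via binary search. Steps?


Search for 4:
[0,7] mid=3 arr[3]=28
[0,2] mid=1 arr[1]=12
[0,0] mid=0 arr[0]=4
Total: 3 comparisons


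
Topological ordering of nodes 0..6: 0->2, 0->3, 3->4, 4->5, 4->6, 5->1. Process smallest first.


Kahn's algorithm, process smallest node first
Order: [0, 2, 3, 4, 5, 1, 6]


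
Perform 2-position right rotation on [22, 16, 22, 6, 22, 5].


Right rotate by 2: [22, 5, 22, 16, 22, 6]


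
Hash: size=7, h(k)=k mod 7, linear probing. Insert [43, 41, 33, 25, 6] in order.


Insertions: 43->slot 1; 41->slot 6; 33->slot 5; 25->slot 4; 6->slot 0
Table: [6, 43, None, None, 25, 33, 41]


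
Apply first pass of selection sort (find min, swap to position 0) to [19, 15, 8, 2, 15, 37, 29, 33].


After one pass: [2, 15, 8, 19, 15, 37, 29, 33]


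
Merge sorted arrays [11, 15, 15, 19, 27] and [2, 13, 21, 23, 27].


Compare heads, take smaller each step.
Merged: [2, 11, 13, 15, 15, 19, 21, 23, 27, 27]


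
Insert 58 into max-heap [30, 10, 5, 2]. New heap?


Append 58: [30, 10, 5, 2, 58]
Bubble up: swap idx 4(58) with idx 1(10); swap idx 1(58) with idx 0(30)
Result: [58, 30, 5, 2, 10]


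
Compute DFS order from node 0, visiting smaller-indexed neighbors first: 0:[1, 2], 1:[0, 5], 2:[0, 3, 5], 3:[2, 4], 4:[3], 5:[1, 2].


DFS stack-based: start with [0]
Visit order: [0, 1, 5, 2, 3, 4]


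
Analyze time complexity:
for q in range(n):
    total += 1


Per nesting level: O(n) = O(n)
Complexity: O(n)


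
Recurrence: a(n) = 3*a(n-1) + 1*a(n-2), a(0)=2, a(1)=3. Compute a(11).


Build bottom-up:
...a(9)=46764, a(10)=154451, a(11)=3*154451+1*46764=510117


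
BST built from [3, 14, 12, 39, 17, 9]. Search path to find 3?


BST root = 3
Search for 3: compare at each node
Path: [3]


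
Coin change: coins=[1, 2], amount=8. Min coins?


dp[0]=0; dp[i]=1+min(dp[i-c] for c in coins)
...dp[3]=2, dp[4]=2, dp[5]=3, dp[6]=3, dp[7]=4, dp[8]=4
Minimum coins for 8 = 4


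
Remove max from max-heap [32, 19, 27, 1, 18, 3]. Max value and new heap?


Max = 32
Replace root with last, heapify down
Resulting heap: [27, 19, 3, 1, 18]


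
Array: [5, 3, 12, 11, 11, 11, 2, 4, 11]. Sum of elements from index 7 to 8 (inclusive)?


Prefix sums: [0, 5, 8, 20, 31, 42, 53, 55, 59, 70]
Sum[7..8] = prefix[9] - prefix[7] = 70 - 55 = 15


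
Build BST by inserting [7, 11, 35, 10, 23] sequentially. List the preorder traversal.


Root = 7; build tree by BST insertion.
Preorder traversal: [7, 11, 10, 35, 23]


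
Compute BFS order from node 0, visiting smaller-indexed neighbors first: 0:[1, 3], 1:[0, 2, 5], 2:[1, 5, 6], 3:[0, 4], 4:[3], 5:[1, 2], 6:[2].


BFS queue: start with [0]
Visit order: [0, 1, 3, 2, 5, 4, 6]


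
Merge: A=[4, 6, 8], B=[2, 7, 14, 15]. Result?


Compare heads, take smaller each step.
Merged: [2, 4, 6, 7, 8, 14, 15]


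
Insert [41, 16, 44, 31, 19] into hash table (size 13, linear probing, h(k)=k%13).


Insertions: 41->slot 2; 16->slot 3; 44->slot 5; 31->slot 6; 19->slot 7
Table: [None, None, 41, 16, None, 44, 31, 19, None, None, None, None, None]


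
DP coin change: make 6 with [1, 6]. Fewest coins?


dp[0]=0; dp[i]=1+min(dp[i-c] for c in coins)
...dp[1]=1, dp[2]=2, dp[3]=3, dp[4]=4, dp[5]=5, dp[6]=1
Minimum coins for 6 = 1


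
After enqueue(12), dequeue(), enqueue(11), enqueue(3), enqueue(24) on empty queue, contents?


enqueue(12) -> [12]
dequeue() returns 12 -> []
enqueue(11) -> [11]
enqueue(3) -> [11, 3]
enqueue(24) -> [11, 3, 24]
Final queue (front to back): [11, 3, 24]


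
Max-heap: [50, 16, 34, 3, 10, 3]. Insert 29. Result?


Append 29: [50, 16, 34, 3, 10, 3, 29]
Bubble up: no swaps needed
Result: [50, 16, 34, 3, 10, 3, 29]


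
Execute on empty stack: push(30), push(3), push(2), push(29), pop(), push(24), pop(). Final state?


push(30) -> [30]
push(3) -> [30, 3]
push(2) -> [30, 3, 2]
push(29) -> [30, 3, 2, 29]
pop() returns 29 -> [30, 3, 2]
push(24) -> [30, 3, 2, 24]
pop() returns 24 -> [30, 3, 2]
Final stack (bottom to top): [30, 3, 2]


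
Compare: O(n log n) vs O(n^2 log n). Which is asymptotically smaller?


linearithmic grows slower than n^2 log n
O(n log n) is asymptotically smaller; O(n^2 log n) grows faster


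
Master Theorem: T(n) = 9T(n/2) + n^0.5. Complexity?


a=9, b=2, c=0.5. log_2(9)=3.170 > c=0.5. Case 1: O(n^log_b(a)) = O(n^3.170)
Complexity: O(n^3.170)


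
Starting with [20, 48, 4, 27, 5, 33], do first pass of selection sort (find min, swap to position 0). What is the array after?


After one pass: [4, 48, 20, 27, 5, 33]


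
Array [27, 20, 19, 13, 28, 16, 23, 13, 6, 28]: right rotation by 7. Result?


Right rotate by 7: [13, 28, 16, 23, 13, 6, 28, 27, 20, 19]


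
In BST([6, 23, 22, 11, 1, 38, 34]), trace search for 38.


BST root = 6
Search for 38: compare at each node
Path: [6, 23, 38]


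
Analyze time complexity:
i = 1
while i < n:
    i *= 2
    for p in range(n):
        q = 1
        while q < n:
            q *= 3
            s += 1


Per nesting level: O(log n) * O(n) * O(log n) = O(n (log n)^2)
Complexity: O(n (log n)^2)


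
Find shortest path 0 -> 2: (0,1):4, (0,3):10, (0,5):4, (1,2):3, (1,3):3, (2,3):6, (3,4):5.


Dijkstra from 0:
Distances: {0: 0, 1: 4, 2: 7, 3: 7, 4: 12, 5: 4}
Shortest distance to 2 = 7, path = [0, 1, 2]


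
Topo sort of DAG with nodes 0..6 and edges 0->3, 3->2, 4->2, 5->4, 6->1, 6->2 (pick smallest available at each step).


Kahn's algorithm, process smallest node first
Order: [0, 3, 5, 4, 6, 1, 2]


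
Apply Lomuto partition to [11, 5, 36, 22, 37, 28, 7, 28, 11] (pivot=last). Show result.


Elements <= 11 go left of pivot.
Result: [11, 5, 7, 11, 37, 28, 36, 28, 22], pivot at index 3


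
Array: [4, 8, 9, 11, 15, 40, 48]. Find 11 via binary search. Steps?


Search for 11:
[0,6] mid=3 arr[3]=11
Total: 1 comparisons


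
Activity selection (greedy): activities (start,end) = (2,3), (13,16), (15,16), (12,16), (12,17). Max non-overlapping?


Greedy: pick earliest-ending, then skip overlaps.
Selected (2 activities): [(2, 3), (13, 16)]


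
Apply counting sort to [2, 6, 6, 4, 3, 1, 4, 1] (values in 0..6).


Count array: [0, 2, 1, 1, 2, 0, 2]
Reconstruct: [1, 1, 2, 3, 4, 4, 6, 6]


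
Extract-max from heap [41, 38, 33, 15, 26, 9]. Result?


Max = 41
Replace root with last, heapify down
Resulting heap: [38, 26, 33, 15, 9]


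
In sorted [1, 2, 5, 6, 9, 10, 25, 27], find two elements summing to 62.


Two pointers: lo=0, hi=7
No pair sums to 62


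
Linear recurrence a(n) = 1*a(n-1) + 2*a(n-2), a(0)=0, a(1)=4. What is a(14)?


Build bottom-up:
...a(12)=5460, a(13)=10924, a(14)=1*10924+2*5460=21844


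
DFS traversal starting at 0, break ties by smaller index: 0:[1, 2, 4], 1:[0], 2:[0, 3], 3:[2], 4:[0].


DFS stack-based: start with [0]
Visit order: [0, 1, 2, 3, 4]


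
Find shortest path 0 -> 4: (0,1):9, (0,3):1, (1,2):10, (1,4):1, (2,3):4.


Dijkstra from 0:
Distances: {0: 0, 1: 9, 2: 5, 3: 1, 4: 10}
Shortest distance to 4 = 10, path = [0, 1, 4]


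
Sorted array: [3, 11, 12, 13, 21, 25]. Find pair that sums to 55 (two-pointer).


Two pointers: lo=0, hi=5
No pair sums to 55


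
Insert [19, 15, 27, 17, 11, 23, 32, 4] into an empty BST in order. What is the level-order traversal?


Root = 19; build tree by BST insertion.
Level-Order traversal: [19, 15, 27, 11, 17, 23, 32, 4]


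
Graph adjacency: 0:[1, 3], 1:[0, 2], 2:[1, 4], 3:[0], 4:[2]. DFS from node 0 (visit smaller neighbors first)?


DFS stack-based: start with [0]
Visit order: [0, 1, 2, 4, 3]


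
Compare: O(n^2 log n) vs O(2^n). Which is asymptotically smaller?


n^2 log n grows slower than exponential
O(n^2 log n) is asymptotically smaller; O(2^n) grows faster


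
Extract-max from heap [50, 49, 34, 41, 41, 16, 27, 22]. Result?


Max = 50
Replace root with last, heapify down
Resulting heap: [49, 41, 34, 22, 41, 16, 27]


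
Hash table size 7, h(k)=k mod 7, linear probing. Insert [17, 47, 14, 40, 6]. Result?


Insertions: 17->slot 3; 47->slot 5; 14->slot 0; 40->slot 6; 6->slot 1
Table: [14, 6, None, 17, None, 47, 40]


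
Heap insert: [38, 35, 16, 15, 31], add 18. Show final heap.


Append 18: [38, 35, 16, 15, 31, 18]
Bubble up: swap idx 5(18) with idx 2(16)
Result: [38, 35, 18, 15, 31, 16]


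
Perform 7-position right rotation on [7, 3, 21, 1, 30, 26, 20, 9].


Right rotate by 7: [3, 21, 1, 30, 26, 20, 9, 7]


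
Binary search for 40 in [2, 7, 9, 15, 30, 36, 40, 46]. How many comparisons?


Search for 40:
[0,7] mid=3 arr[3]=15
[4,7] mid=5 arr[5]=36
[6,7] mid=6 arr[6]=40
Total: 3 comparisons


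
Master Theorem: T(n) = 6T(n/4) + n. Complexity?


a=6, b=4, c=1. log_4(6)=1.292 > c=1. Case 1: O(n^log_b(a)) = O(n^1.292)
Complexity: O(n^1.292)


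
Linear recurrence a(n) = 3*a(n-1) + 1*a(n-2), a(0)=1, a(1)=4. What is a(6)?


Build bottom-up:
...a(4)=142, a(5)=469, a(6)=3*469+1*142=1549


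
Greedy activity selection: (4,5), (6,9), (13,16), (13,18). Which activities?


Greedy: pick earliest-ending, then skip overlaps.
Selected (3 activities): [(4, 5), (6, 9), (13, 16)]


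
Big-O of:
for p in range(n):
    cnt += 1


Per nesting level: O(n) = O(n)
Complexity: O(n)


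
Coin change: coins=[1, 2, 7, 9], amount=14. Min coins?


dp[0]=0; dp[i]=1+min(dp[i-c] for c in coins)
...dp[9]=1, dp[10]=2, dp[11]=2, dp[12]=3, dp[13]=3, dp[14]=2
Minimum coins for 14 = 2


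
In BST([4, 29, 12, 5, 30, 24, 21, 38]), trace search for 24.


BST root = 4
Search for 24: compare at each node
Path: [4, 29, 12, 24]


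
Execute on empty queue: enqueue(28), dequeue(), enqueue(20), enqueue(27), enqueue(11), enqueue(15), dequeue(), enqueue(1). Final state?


enqueue(28) -> [28]
dequeue() returns 28 -> []
enqueue(20) -> [20]
enqueue(27) -> [20, 27]
enqueue(11) -> [20, 27, 11]
enqueue(15) -> [20, 27, 11, 15]
dequeue() returns 20 -> [27, 11, 15]
enqueue(1) -> [27, 11, 15, 1]
Final queue (front to back): [27, 11, 15, 1]


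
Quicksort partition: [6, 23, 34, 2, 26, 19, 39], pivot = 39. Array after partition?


Elements <= 39 go left of pivot.
Result: [6, 23, 34, 2, 26, 19, 39], pivot at index 6


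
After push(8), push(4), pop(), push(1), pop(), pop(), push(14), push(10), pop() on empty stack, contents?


push(8) -> [8]
push(4) -> [8, 4]
pop() returns 4 -> [8]
push(1) -> [8, 1]
pop() returns 1 -> [8]
pop() returns 8 -> []
push(14) -> [14]
push(10) -> [14, 10]
pop() returns 10 -> [14]
Final stack (bottom to top): [14]


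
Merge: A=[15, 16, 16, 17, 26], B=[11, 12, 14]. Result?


Compare heads, take smaller each step.
Merged: [11, 12, 14, 15, 16, 16, 17, 26]


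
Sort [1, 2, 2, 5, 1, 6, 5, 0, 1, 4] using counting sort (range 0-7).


Count array: [1, 3, 2, 0, 1, 2, 1, 0]
Reconstruct: [0, 1, 1, 1, 2, 2, 4, 5, 5, 6]


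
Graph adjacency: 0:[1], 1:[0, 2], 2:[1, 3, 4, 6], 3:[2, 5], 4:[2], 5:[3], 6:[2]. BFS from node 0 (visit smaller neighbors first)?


BFS queue: start with [0]
Visit order: [0, 1, 2, 3, 4, 6, 5]


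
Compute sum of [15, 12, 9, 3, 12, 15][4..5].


Prefix sums: [0, 15, 27, 36, 39, 51, 66]
Sum[4..5] = prefix[6] - prefix[4] = 66 - 39 = 27


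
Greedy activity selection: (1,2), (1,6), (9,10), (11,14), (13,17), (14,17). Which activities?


Greedy: pick earliest-ending, then skip overlaps.
Selected (4 activities): [(1, 2), (9, 10), (11, 14), (14, 17)]


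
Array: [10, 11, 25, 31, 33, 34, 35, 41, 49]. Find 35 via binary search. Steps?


Search for 35:
[0,8] mid=4 arr[4]=33
[5,8] mid=6 arr[6]=35
Total: 2 comparisons


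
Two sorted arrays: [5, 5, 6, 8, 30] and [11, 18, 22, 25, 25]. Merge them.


Compare heads, take smaller each step.
Merged: [5, 5, 6, 8, 11, 18, 22, 25, 25, 30]


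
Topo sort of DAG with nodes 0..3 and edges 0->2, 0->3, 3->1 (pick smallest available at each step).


Kahn's algorithm, process smallest node first
Order: [0, 2, 3, 1]


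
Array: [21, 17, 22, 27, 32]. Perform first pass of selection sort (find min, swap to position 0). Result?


After one pass: [17, 21, 22, 27, 32]


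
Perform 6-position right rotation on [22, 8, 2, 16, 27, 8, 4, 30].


Right rotate by 6: [2, 16, 27, 8, 4, 30, 22, 8]


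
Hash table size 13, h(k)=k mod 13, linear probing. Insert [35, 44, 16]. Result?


Insertions: 35->slot 9; 44->slot 5; 16->slot 3
Table: [None, None, None, 16, None, 44, None, None, None, 35, None, None, None]


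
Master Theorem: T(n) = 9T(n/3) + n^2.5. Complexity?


a=9, b=3, c=2.5. log_3(9)=2 < c=2.5. Case 3: O(n^c) = O(n^2.500)
Complexity: O(n^2.500)


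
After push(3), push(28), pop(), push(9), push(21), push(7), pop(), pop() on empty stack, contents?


push(3) -> [3]
push(28) -> [3, 28]
pop() returns 28 -> [3]
push(9) -> [3, 9]
push(21) -> [3, 9, 21]
push(7) -> [3, 9, 21, 7]
pop() returns 7 -> [3, 9, 21]
pop() returns 21 -> [3, 9]
Final stack (bottom to top): [3, 9]


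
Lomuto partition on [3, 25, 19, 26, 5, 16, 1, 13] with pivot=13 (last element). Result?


Elements <= 13 go left of pivot.
Result: [3, 5, 1, 13, 25, 16, 19, 26], pivot at index 3


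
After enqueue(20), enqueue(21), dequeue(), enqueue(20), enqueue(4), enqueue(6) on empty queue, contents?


enqueue(20) -> [20]
enqueue(21) -> [20, 21]
dequeue() returns 20 -> [21]
enqueue(20) -> [21, 20]
enqueue(4) -> [21, 20, 4]
enqueue(6) -> [21, 20, 4, 6]
Final queue (front to back): [21, 20, 4, 6]


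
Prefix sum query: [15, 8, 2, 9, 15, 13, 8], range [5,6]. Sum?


Prefix sums: [0, 15, 23, 25, 34, 49, 62, 70]
Sum[5..6] = prefix[7] - prefix[5] = 70 - 49 = 21


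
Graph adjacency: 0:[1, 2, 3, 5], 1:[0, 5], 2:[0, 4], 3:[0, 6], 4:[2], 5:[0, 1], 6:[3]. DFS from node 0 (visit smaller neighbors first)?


DFS stack-based: start with [0]
Visit order: [0, 1, 5, 2, 4, 3, 6]


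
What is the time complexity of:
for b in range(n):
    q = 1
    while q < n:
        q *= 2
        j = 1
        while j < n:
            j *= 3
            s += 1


Per nesting level: O(n) * O(log n) * O(log n) = O(n (log n)^2)
Complexity: O(n (log n)^2)


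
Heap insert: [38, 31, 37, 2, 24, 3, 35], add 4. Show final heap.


Append 4: [38, 31, 37, 2, 24, 3, 35, 4]
Bubble up: swap idx 7(4) with idx 3(2)
Result: [38, 31, 37, 4, 24, 3, 35, 2]


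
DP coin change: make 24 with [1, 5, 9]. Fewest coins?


dp[0]=0; dp[i]=1+min(dp[i-c] for c in coins)
...dp[19]=3, dp[20]=4, dp[21]=5, dp[22]=6, dp[23]=3, dp[24]=4
Minimum coins for 24 = 4


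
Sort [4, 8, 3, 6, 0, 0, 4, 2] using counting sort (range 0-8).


Count array: [2, 0, 1, 1, 2, 0, 1, 0, 1]
Reconstruct: [0, 0, 2, 3, 4, 4, 6, 8]


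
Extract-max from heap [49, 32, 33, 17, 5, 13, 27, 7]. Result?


Max = 49
Replace root with last, heapify down
Resulting heap: [33, 32, 27, 17, 5, 13, 7]


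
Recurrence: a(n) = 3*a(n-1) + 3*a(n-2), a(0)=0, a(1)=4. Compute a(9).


Build bottom-up:
...a(7)=9828, a(8)=37260, a(9)=3*37260+3*9828=141264


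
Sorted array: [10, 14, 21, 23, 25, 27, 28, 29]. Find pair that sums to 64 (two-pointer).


Two pointers: lo=0, hi=7
No pair sums to 64


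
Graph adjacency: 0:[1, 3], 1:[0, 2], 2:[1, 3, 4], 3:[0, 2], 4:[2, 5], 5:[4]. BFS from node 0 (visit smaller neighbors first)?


BFS queue: start with [0]
Visit order: [0, 1, 3, 2, 4, 5]


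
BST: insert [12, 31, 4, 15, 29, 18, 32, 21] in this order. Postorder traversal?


Root = 12; build tree by BST insertion.
Postorder traversal: [4, 21, 18, 29, 15, 32, 31, 12]


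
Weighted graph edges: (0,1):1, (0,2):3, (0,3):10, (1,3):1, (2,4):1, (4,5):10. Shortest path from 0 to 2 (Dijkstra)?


Dijkstra from 0:
Distances: {0: 0, 1: 1, 2: 3, 3: 2, 4: 4, 5: 14}
Shortest distance to 2 = 3, path = [0, 2]


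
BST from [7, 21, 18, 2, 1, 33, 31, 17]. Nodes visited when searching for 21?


BST root = 7
Search for 21: compare at each node
Path: [7, 21]


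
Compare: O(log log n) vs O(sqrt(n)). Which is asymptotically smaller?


double-logarithmic grows slower than sublinear
O(log log n) is asymptotically smaller; O(sqrt(n)) grows faster


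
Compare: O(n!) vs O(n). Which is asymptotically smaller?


linear grows slower than factorial
O(n) is asymptotically smaller; O(n!) grows faster


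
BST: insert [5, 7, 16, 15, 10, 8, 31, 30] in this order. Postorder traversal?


Root = 5; build tree by BST insertion.
Postorder traversal: [8, 10, 15, 30, 31, 16, 7, 5]


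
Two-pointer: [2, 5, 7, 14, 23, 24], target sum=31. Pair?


Two pointers: lo=0, hi=5
Found pair: (7, 24) summing to 31


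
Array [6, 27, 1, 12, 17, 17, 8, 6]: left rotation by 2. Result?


Left rotate by 2: [1, 12, 17, 17, 8, 6, 6, 27]


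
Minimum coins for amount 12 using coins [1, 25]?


dp[0]=0; dp[i]=1+min(dp[i-c] for c in coins)
...dp[7]=7, dp[8]=8, dp[9]=9, dp[10]=10, dp[11]=11, dp[12]=12
Minimum coins for 12 = 12


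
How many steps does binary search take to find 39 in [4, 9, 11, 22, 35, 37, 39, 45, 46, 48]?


Search for 39:
[0,9] mid=4 arr[4]=35
[5,9] mid=7 arr[7]=45
[5,6] mid=5 arr[5]=37
[6,6] mid=6 arr[6]=39
Total: 4 comparisons


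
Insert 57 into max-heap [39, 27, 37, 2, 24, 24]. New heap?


Append 57: [39, 27, 37, 2, 24, 24, 57]
Bubble up: swap idx 6(57) with idx 2(37); swap idx 2(57) with idx 0(39)
Result: [57, 27, 39, 2, 24, 24, 37]


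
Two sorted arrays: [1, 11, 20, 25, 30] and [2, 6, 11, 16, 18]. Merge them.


Compare heads, take smaller each step.
Merged: [1, 2, 6, 11, 11, 16, 18, 20, 25, 30]


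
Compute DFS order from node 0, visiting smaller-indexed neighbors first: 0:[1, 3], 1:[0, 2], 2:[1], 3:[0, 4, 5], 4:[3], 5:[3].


DFS stack-based: start with [0]
Visit order: [0, 1, 2, 3, 4, 5]


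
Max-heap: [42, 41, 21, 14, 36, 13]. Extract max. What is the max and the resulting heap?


Max = 42
Replace root with last, heapify down
Resulting heap: [41, 36, 21, 14, 13]


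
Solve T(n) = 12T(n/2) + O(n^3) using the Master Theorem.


a=12, b=2, c=3. log_2(12)=3.585 > c=3. Case 1: O(n^log_b(a)) = O(n^3.585)
Complexity: O(n^3.585)


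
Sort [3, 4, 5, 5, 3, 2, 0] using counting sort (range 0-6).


Count array: [1, 0, 1, 2, 1, 2, 0]
Reconstruct: [0, 2, 3, 3, 4, 5, 5]


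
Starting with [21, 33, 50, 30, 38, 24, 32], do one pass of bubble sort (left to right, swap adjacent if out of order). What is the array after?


After one pass: [21, 33, 30, 38, 24, 32, 50]


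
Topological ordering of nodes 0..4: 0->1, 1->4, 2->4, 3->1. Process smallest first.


Kahn's algorithm, process smallest node first
Order: [0, 2, 3, 1, 4]


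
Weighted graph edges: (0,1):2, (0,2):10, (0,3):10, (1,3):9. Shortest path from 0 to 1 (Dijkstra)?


Dijkstra from 0:
Distances: {0: 0, 1: 2, 2: 10, 3: 10}
Shortest distance to 1 = 2, path = [0, 1]


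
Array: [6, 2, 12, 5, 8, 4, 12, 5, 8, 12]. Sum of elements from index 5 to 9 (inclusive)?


Prefix sums: [0, 6, 8, 20, 25, 33, 37, 49, 54, 62, 74]
Sum[5..9] = prefix[10] - prefix[5] = 74 - 33 = 41


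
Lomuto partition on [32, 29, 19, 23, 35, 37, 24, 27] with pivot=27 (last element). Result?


Elements <= 27 go left of pivot.
Result: [19, 23, 24, 27, 35, 37, 32, 29], pivot at index 3


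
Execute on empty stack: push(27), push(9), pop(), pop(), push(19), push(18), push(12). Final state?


push(27) -> [27]
push(9) -> [27, 9]
pop() returns 9 -> [27]
pop() returns 27 -> []
push(19) -> [19]
push(18) -> [19, 18]
push(12) -> [19, 18, 12]
Final stack (bottom to top): [19, 18, 12]


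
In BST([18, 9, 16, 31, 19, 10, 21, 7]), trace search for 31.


BST root = 18
Search for 31: compare at each node
Path: [18, 31]


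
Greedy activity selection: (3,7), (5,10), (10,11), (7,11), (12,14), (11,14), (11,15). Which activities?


Greedy: pick earliest-ending, then skip overlaps.
Selected (3 activities): [(3, 7), (10, 11), (12, 14)]


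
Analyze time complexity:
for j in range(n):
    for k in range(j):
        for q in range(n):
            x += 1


Per nesting level: O(n) * O(n) [triangular over j] * O(n) = O(n^3)
Complexity: O(n^3)


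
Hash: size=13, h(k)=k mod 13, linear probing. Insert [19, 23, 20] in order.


Insertions: 19->slot 6; 23->slot 10; 20->slot 7
Table: [None, None, None, None, None, None, 19, 20, None, None, 23, None, None]


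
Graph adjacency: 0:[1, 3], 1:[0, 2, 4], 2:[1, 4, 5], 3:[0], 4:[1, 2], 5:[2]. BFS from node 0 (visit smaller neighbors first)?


BFS queue: start with [0]
Visit order: [0, 1, 3, 2, 4, 5]


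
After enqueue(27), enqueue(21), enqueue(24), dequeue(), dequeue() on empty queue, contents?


enqueue(27) -> [27]
enqueue(21) -> [27, 21]
enqueue(24) -> [27, 21, 24]
dequeue() returns 27 -> [21, 24]
dequeue() returns 21 -> [24]
Final queue (front to back): [24]


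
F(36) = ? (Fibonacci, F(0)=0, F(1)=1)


F(n)=F(n-1)+F(n-2)
...F(34)=5702887, F(35)=9227465, F(36)=14930352


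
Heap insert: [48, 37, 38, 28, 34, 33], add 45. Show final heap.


Append 45: [48, 37, 38, 28, 34, 33, 45]
Bubble up: swap idx 6(45) with idx 2(38)
Result: [48, 37, 45, 28, 34, 33, 38]


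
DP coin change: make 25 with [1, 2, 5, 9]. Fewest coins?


dp[0]=0; dp[i]=1+min(dp[i-c] for c in coins)
...dp[20]=3, dp[21]=4, dp[22]=4, dp[23]=3, dp[24]=4, dp[25]=4
Minimum coins for 25 = 4


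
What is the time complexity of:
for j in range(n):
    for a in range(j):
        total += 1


Per nesting level: O(n) * O(n) [triangular over j] = O(n^2)
Complexity: O(n^2)


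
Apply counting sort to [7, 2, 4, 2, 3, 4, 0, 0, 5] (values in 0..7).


Count array: [2, 0, 2, 1, 2, 1, 0, 1]
Reconstruct: [0, 0, 2, 2, 3, 4, 4, 5, 7]


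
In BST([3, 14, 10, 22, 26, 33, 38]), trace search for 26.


BST root = 3
Search for 26: compare at each node
Path: [3, 14, 22, 26]


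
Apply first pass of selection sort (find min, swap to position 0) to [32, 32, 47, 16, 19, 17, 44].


After one pass: [16, 32, 47, 32, 19, 17, 44]


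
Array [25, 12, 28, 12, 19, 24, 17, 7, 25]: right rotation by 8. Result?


Right rotate by 8: [12, 28, 12, 19, 24, 17, 7, 25, 25]


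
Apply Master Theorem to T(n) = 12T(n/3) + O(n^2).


a=12, b=3, c=2. log_3(12)=2.262 > c=2. Case 1: O(n^log_b(a)) = O(n^2.262)
Complexity: O(n^2.262)


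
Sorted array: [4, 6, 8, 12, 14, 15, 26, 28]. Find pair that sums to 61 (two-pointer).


Two pointers: lo=0, hi=7
No pair sums to 61


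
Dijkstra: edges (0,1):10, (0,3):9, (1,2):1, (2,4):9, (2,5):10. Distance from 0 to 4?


Dijkstra from 0:
Distances: {0: 0, 1: 10, 2: 11, 3: 9, 4: 20, 5: 21}
Shortest distance to 4 = 20, path = [0, 1, 2, 4]


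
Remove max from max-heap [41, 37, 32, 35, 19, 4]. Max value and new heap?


Max = 41
Replace root with last, heapify down
Resulting heap: [37, 35, 32, 4, 19]


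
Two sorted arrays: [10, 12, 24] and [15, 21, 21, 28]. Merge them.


Compare heads, take smaller each step.
Merged: [10, 12, 15, 21, 21, 24, 28]


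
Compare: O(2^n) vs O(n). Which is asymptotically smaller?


linear grows slower than exponential
O(n) is asymptotically smaller; O(2^n) grows faster


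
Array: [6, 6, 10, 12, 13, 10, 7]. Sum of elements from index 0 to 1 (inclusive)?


Prefix sums: [0, 6, 12, 22, 34, 47, 57, 64]
Sum[0..1] = prefix[2] - prefix[0] = 12 - 0 = 12


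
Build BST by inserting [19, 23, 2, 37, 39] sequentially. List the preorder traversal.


Root = 19; build tree by BST insertion.
Preorder traversal: [19, 2, 23, 37, 39]


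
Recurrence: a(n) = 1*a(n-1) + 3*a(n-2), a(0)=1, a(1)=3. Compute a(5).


Build bottom-up:
...a(3)=15, a(4)=33, a(5)=1*33+3*15=78


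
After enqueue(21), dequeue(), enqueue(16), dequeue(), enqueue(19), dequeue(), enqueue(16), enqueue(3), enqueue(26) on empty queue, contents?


enqueue(21) -> [21]
dequeue() returns 21 -> []
enqueue(16) -> [16]
dequeue() returns 16 -> []
enqueue(19) -> [19]
dequeue() returns 19 -> []
enqueue(16) -> [16]
enqueue(3) -> [16, 3]
enqueue(26) -> [16, 3, 26]
Final queue (front to back): [16, 3, 26]


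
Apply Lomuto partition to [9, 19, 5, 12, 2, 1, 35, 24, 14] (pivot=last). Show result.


Elements <= 14 go left of pivot.
Result: [9, 5, 12, 2, 1, 14, 35, 24, 19], pivot at index 5


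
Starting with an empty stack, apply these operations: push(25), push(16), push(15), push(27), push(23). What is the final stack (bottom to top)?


push(25) -> [25]
push(16) -> [25, 16]
push(15) -> [25, 16, 15]
push(27) -> [25, 16, 15, 27]
push(23) -> [25, 16, 15, 27, 23]
Final stack (bottom to top): [25, 16, 15, 27, 23]


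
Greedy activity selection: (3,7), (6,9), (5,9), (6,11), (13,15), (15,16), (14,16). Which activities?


Greedy: pick earliest-ending, then skip overlaps.
Selected (3 activities): [(3, 7), (13, 15), (15, 16)]


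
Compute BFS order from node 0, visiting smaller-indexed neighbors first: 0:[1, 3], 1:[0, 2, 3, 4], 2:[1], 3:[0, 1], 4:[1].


BFS queue: start with [0]
Visit order: [0, 1, 3, 2, 4]


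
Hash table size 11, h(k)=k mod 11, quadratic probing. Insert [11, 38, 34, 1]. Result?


Insertions: 11->slot 0; 38->slot 5; 34->slot 1; 1->slot 2
Table: [11, 34, 1, None, None, 38, None, None, None, None, None]


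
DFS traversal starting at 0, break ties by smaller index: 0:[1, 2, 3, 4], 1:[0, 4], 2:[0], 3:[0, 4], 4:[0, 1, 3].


DFS stack-based: start with [0]
Visit order: [0, 1, 4, 3, 2]


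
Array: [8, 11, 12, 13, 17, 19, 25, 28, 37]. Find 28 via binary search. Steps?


Search for 28:
[0,8] mid=4 arr[4]=17
[5,8] mid=6 arr[6]=25
[7,8] mid=7 arr[7]=28
Total: 3 comparisons


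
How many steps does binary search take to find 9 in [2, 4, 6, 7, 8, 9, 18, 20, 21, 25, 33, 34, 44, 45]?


Search for 9:
[0,13] mid=6 arr[6]=18
[0,5] mid=2 arr[2]=6
[3,5] mid=4 arr[4]=8
[5,5] mid=5 arr[5]=9
Total: 4 comparisons


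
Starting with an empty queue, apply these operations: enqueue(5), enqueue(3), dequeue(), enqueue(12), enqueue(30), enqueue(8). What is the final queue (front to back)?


enqueue(5) -> [5]
enqueue(3) -> [5, 3]
dequeue() returns 5 -> [3]
enqueue(12) -> [3, 12]
enqueue(30) -> [3, 12, 30]
enqueue(8) -> [3, 12, 30, 8]
Final queue (front to back): [3, 12, 30, 8]


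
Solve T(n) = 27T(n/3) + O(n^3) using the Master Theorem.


a=27, b=3, c=3. log_3(27)=3 = c=3. Case 2: O(n^c log n) = O(n^3 log n)
Complexity: O(n^3 log n)


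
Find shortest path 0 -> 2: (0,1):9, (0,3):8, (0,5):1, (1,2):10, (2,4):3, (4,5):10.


Dijkstra from 0:
Distances: {0: 0, 1: 9, 2: 14, 3: 8, 4: 11, 5: 1}
Shortest distance to 2 = 14, path = [0, 5, 4, 2]


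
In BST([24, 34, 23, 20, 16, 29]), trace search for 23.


BST root = 24
Search for 23: compare at each node
Path: [24, 23]


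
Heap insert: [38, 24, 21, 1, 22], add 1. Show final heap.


Append 1: [38, 24, 21, 1, 22, 1]
Bubble up: no swaps needed
Result: [38, 24, 21, 1, 22, 1]


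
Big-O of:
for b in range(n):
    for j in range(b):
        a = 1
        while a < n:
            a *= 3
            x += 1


Per nesting level: O(n) * O(n) [triangular over b] * O(log n) = O(n^2 log n)
Complexity: O(n^2 log n)


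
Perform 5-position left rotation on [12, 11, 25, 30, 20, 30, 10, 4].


Left rotate by 5: [30, 10, 4, 12, 11, 25, 30, 20]


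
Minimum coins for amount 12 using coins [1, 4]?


dp[0]=0; dp[i]=1+min(dp[i-c] for c in coins)
...dp[7]=4, dp[8]=2, dp[9]=3, dp[10]=4, dp[11]=5, dp[12]=3
Minimum coins for 12 = 3


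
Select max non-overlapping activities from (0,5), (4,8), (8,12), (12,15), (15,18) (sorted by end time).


Greedy: pick earliest-ending, then skip overlaps.
Selected (4 activities): [(0, 5), (8, 12), (12, 15), (15, 18)]


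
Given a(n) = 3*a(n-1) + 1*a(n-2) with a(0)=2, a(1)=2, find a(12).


Build bottom-up:
...a(10)=111614, a(11)=368636, a(12)=3*368636+1*111614=1217522


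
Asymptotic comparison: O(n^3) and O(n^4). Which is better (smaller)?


cubic grows slower than quartic
O(n^3) is asymptotically smaller; O(n^4) grows faster


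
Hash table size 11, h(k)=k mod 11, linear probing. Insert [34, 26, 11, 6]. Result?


Insertions: 34->slot 1; 26->slot 4; 11->slot 0; 6->slot 6
Table: [11, 34, None, None, 26, None, 6, None, None, None, None]


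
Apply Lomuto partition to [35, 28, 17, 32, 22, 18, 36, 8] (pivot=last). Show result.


Elements <= 8 go left of pivot.
Result: [8, 28, 17, 32, 22, 18, 36, 35], pivot at index 0


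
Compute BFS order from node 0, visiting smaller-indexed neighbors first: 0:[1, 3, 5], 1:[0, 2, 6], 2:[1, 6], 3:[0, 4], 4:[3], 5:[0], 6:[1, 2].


BFS queue: start with [0]
Visit order: [0, 1, 3, 5, 2, 6, 4]


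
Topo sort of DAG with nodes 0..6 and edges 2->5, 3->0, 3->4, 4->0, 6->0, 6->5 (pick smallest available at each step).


Kahn's algorithm, process smallest node first
Order: [1, 2, 3, 4, 6, 0, 5]


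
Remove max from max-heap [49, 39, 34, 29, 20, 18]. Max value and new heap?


Max = 49
Replace root with last, heapify down
Resulting heap: [39, 29, 34, 18, 20]


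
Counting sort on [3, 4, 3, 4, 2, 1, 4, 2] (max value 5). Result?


Count array: [0, 1, 2, 2, 3, 0]
Reconstruct: [1, 2, 2, 3, 3, 4, 4, 4]


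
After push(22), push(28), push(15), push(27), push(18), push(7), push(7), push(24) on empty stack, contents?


push(22) -> [22]
push(28) -> [22, 28]
push(15) -> [22, 28, 15]
push(27) -> [22, 28, 15, 27]
push(18) -> [22, 28, 15, 27, 18]
push(7) -> [22, 28, 15, 27, 18, 7]
push(7) -> [22, 28, 15, 27, 18, 7, 7]
push(24) -> [22, 28, 15, 27, 18, 7, 7, 24]
Final stack (bottom to top): [22, 28, 15, 27, 18, 7, 7, 24]


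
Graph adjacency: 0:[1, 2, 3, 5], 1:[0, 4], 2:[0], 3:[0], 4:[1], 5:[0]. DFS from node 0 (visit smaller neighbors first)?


DFS stack-based: start with [0]
Visit order: [0, 1, 4, 2, 3, 5]


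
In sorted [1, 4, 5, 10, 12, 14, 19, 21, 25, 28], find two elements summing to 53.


Two pointers: lo=0, hi=9
Found pair: (25, 28) summing to 53


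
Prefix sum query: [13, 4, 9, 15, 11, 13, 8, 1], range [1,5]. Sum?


Prefix sums: [0, 13, 17, 26, 41, 52, 65, 73, 74]
Sum[1..5] = prefix[6] - prefix[1] = 65 - 13 = 52


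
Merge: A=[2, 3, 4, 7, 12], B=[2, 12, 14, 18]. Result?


Compare heads, take smaller each step.
Merged: [2, 2, 3, 4, 7, 12, 12, 14, 18]


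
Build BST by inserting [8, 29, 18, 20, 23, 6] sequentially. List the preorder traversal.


Root = 8; build tree by BST insertion.
Preorder traversal: [8, 6, 29, 18, 20, 23]


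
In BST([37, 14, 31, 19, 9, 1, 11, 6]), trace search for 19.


BST root = 37
Search for 19: compare at each node
Path: [37, 14, 31, 19]


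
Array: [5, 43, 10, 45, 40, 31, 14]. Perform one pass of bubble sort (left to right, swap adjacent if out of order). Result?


After one pass: [5, 10, 43, 40, 31, 14, 45]


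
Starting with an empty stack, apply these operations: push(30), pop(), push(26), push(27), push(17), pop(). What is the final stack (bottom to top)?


push(30) -> [30]
pop() returns 30 -> []
push(26) -> [26]
push(27) -> [26, 27]
push(17) -> [26, 27, 17]
pop() returns 17 -> [26, 27]
Final stack (bottom to top): [26, 27]


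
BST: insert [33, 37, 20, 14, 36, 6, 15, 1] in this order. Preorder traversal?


Root = 33; build tree by BST insertion.
Preorder traversal: [33, 20, 14, 6, 1, 15, 37, 36]


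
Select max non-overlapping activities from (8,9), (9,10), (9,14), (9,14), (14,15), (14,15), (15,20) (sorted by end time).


Greedy: pick earliest-ending, then skip overlaps.
Selected (4 activities): [(8, 9), (9, 10), (14, 15), (15, 20)]


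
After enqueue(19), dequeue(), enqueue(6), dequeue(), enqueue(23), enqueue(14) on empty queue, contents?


enqueue(19) -> [19]
dequeue() returns 19 -> []
enqueue(6) -> [6]
dequeue() returns 6 -> []
enqueue(23) -> [23]
enqueue(14) -> [23, 14]
Final queue (front to back): [23, 14]


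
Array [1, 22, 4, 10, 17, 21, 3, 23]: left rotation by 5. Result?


Left rotate by 5: [21, 3, 23, 1, 22, 4, 10, 17]


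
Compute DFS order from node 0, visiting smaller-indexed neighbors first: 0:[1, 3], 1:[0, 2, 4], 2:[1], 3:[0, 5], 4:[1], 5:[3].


DFS stack-based: start with [0]
Visit order: [0, 1, 2, 4, 3, 5]


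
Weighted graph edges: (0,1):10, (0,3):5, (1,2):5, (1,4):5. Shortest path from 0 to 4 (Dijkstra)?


Dijkstra from 0:
Distances: {0: 0, 1: 10, 2: 15, 3: 5, 4: 15}
Shortest distance to 4 = 15, path = [0, 1, 4]


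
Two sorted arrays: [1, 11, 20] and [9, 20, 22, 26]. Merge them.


Compare heads, take smaller each step.
Merged: [1, 9, 11, 20, 20, 22, 26]


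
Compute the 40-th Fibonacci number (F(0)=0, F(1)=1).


F(n)=F(n-1)+F(n-2)
...F(38)=39088169, F(39)=63245986, F(40)=102334155


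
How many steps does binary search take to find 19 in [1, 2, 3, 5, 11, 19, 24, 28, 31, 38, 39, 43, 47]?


Search for 19:
[0,12] mid=6 arr[6]=24
[0,5] mid=2 arr[2]=3
[3,5] mid=4 arr[4]=11
[5,5] mid=5 arr[5]=19
Total: 4 comparisons


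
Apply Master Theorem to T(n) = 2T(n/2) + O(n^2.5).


a=2, b=2, c=2.5. log_2(2)=1 < c=2.5. Case 3: O(n^c) = O(n^2.500)
Complexity: O(n^2.500)


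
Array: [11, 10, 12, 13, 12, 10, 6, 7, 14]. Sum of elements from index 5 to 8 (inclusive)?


Prefix sums: [0, 11, 21, 33, 46, 58, 68, 74, 81, 95]
Sum[5..8] = prefix[9] - prefix[5] = 95 - 58 = 37


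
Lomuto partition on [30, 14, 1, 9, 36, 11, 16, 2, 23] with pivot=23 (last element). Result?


Elements <= 23 go left of pivot.
Result: [14, 1, 9, 11, 16, 2, 23, 30, 36], pivot at index 6


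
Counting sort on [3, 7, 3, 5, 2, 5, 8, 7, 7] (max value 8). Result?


Count array: [0, 0, 1, 2, 0, 2, 0, 3, 1]
Reconstruct: [2, 3, 3, 5, 5, 7, 7, 7, 8]


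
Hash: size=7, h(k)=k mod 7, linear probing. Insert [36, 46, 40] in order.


Insertions: 36->slot 1; 46->slot 4; 40->slot 5
Table: [None, 36, None, None, 46, 40, None]


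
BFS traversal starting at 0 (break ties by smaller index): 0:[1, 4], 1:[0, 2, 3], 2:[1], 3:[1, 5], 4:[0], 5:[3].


BFS queue: start with [0]
Visit order: [0, 1, 4, 2, 3, 5]


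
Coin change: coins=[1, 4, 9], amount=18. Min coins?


dp[0]=0; dp[i]=1+min(dp[i-c] for c in coins)
...dp[13]=2, dp[14]=3, dp[15]=4, dp[16]=4, dp[17]=3, dp[18]=2
Minimum coins for 18 = 2


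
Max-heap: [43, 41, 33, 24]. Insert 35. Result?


Append 35: [43, 41, 33, 24, 35]
Bubble up: no swaps needed
Result: [43, 41, 33, 24, 35]


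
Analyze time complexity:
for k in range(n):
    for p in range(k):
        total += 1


Per nesting level: O(n) * O(n) [triangular over k] = O(n^2)
Complexity: O(n^2)


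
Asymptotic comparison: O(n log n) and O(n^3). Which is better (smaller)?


linearithmic grows slower than cubic
O(n log n) is asymptotically smaller; O(n^3) grows faster


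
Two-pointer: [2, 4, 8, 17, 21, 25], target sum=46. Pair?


Two pointers: lo=0, hi=5
Found pair: (21, 25) summing to 46


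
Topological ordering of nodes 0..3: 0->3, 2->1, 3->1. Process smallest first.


Kahn's algorithm, process smallest node first
Order: [0, 2, 3, 1]


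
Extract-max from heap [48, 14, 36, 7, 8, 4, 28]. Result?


Max = 48
Replace root with last, heapify down
Resulting heap: [36, 14, 28, 7, 8, 4]


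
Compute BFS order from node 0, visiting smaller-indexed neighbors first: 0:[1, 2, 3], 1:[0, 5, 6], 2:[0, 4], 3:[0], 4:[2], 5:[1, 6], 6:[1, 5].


BFS queue: start with [0]
Visit order: [0, 1, 2, 3, 5, 6, 4]


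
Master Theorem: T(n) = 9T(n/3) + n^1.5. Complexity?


a=9, b=3, c=1.5. log_3(9)=2 > c=1.5. Case 1: O(n^log_b(a)) = O(n^2)
Complexity: O(n^2)


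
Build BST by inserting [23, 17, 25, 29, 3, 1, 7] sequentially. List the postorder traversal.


Root = 23; build tree by BST insertion.
Postorder traversal: [1, 7, 3, 17, 29, 25, 23]


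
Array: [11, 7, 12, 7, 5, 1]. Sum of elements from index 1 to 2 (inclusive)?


Prefix sums: [0, 11, 18, 30, 37, 42, 43]
Sum[1..2] = prefix[3] - prefix[1] = 30 - 11 = 19


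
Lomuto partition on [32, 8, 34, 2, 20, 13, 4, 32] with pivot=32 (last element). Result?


Elements <= 32 go left of pivot.
Result: [32, 8, 2, 20, 13, 4, 32, 34], pivot at index 6


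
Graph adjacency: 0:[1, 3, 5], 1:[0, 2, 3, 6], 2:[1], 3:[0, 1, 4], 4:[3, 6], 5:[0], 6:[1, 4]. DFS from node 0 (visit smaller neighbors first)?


DFS stack-based: start with [0]
Visit order: [0, 1, 2, 3, 4, 6, 5]


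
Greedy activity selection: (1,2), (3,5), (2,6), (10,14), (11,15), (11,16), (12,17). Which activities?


Greedy: pick earliest-ending, then skip overlaps.
Selected (3 activities): [(1, 2), (3, 5), (10, 14)]


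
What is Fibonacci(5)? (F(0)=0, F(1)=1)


F(n)=F(n-1)+F(n-2)
...F(3)=2, F(4)=3, F(5)=5
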